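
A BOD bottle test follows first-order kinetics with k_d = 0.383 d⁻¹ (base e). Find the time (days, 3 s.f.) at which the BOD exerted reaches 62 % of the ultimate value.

y/L₀ = 1 − e^(−k_d t) = 0.62 ⇒ e^(−k_d t) = 0.380
t = −ln(0.380) / 0.383 = 0.9676 / 0.383 = 2.526 d.

t ≈ 2.53 d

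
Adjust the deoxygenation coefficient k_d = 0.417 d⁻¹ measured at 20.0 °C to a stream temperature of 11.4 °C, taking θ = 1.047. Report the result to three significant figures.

k_d(T₂) = k_d(T₁) · θ^(T₂−T₁) = 0.417 × 1.047^(11.4−20.0)
= 0.417 × 1.047^-8.60 = 0.417 × 0.6737 = 0.2809 d⁻¹.

k_d ≈ 0.281 d⁻¹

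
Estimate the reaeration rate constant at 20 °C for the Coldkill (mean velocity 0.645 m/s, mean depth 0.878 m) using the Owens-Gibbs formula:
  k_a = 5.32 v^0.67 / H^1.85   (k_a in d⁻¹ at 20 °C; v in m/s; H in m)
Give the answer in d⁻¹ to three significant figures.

k_a ≈ 5.04 d⁻¹

k_a = 5.32 × 0.645^0.67 / 0.878^1.85 = 5.32 × 0.7454 / 0.7861 = 5.045 d⁻¹.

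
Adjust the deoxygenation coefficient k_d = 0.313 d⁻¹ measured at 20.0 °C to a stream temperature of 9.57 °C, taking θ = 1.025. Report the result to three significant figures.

k_d(T₂) = k_d(T₁) · θ^(T₂−T₁) = 0.313 × 1.025^(9.57−20.0)
= 0.313 × 1.025^-10.4 = 0.313 × 0.7729 = 0.2419 d⁻¹.

k_d ≈ 0.242 d⁻¹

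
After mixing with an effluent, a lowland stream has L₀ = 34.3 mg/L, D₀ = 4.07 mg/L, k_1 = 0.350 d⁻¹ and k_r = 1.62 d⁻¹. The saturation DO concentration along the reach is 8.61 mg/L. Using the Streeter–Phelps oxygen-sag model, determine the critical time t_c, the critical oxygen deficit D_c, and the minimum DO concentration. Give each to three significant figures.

t_c ≈ 0.763 d; D_c ≈ 5.67 mg/L; min DO ≈ 2.94 mg/L

With k_r/k_1 = 4.629 and 1 − D₀(k_r−k_1)/(k_1 L₀) = 0.5694,
t_c = ln(4.629 × 0.5694) / (1.62 − 0.350) = ln(2.636) / 1.270 = 0.9691/1.270 = 0.7631 d.
L(t_c) = L₀ e^(−k_1 t_c) = 34.3 × 0.7656 = 26.26 mg/L, and at the critical point k_r D_c = k_1 L, so D_c = (0.350/1.62) × 26.26 = 5.674 mg/L.
Minimum DO = C_s − D_c = 8.61 − 5.674 = 2.936 mg/L.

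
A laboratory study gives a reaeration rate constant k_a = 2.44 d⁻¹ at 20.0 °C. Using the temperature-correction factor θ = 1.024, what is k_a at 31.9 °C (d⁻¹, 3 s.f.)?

k_a ≈ 3.24 d⁻¹

k_a(T₂) = k_a(T₁) · θ^(T₂−T₁) = 2.44 × 1.024^(31.9−20.0)
= 2.44 × 1.024^11.9 = 2.44 × 1.326 = 3.236 d⁻¹.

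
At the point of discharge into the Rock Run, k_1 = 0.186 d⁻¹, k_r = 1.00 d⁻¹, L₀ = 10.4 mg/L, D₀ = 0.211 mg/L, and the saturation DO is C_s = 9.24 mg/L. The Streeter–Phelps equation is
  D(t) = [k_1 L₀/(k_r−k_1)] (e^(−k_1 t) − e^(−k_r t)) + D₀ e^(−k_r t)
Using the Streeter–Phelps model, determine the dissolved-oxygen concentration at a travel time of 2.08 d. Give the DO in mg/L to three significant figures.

DO ≈ 7.90 mg/L

k_1 L₀/(k_r−k_1) = 0.186×10.4/(1.00−0.186) = 1.934/0.8140 = 2.376 mg/L.
e^(−k_1 t) = e^(−0.186×2.080) = 0.6792; e^(−k_r t) = e^(−1.00×2.080) = 0.1249.
D = 2.376 × (0.6792 − 0.1249) + 0.211 × 0.1249 = 1.317 + 0.02636 = 1.343 mg/L.
DO = C_s − D = 9.24 − 1.343 = 7.897 mg/L.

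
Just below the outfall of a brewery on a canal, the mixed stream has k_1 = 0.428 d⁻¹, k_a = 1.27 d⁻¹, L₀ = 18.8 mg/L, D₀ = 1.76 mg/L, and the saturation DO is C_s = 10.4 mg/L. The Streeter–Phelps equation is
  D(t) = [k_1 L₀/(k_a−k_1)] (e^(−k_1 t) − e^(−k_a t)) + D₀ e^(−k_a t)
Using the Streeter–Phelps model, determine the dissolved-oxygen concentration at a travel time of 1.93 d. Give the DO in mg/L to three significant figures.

DO ≈ 6.89 mg/L

k_1 L₀/(k_a−k_1) = 0.428×18.8/(1.27−0.428) = 8.046/0.8420 = 9.556 mg/L.
e^(−k_1 t) = e^(−0.428×1.930) = 0.4378; e^(−k_a t) = e^(−1.27×1.930) = 0.08620.
D = 9.556 × (0.4378 − 0.08620) + 1.76 × 0.08620 = 3.360 + 0.1517 = 3.512 mg/L.
DO = C_s − D = 10.4 − 3.512 = 6.888 mg/L.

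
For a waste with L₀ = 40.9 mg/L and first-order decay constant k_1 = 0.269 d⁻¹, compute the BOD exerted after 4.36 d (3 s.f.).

y ≈ 28.2 mg/L

y_t = L₀(1 − e^(−k_1 t)) = 40.9 × (1 − e^(−0.269×4.36))
= 40.9 × (1 − 0.3095) = 40.9 × 0.6905 = 28.24 mg/L.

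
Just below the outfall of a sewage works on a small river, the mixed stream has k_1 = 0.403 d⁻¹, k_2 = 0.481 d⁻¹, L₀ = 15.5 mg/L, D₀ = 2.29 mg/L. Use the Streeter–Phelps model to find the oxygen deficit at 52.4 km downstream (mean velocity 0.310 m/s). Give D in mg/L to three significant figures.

D ≈ 6.05 mg/L

Travel time t = x/v = 52.4 km / (0.310 m/s) = 52400 m / 0.310 m/s = 169000 s = 1.956 d.
k_1 L₀/(k_2−k_1) = 0.403×15.5/(0.481−0.403) = 6.247/0.07800 = 80.08 mg/L.
e^(−k_1 t) = e^(−0.403×1.956) = 0.4546; e^(−k_2 t) = e^(−0.481×1.956) = 0.3902.
D = 80.08 × (0.4546 − 0.3902) + 2.29 × 0.3902 = 5.152 + 0.8936 = 6.046 mg/L.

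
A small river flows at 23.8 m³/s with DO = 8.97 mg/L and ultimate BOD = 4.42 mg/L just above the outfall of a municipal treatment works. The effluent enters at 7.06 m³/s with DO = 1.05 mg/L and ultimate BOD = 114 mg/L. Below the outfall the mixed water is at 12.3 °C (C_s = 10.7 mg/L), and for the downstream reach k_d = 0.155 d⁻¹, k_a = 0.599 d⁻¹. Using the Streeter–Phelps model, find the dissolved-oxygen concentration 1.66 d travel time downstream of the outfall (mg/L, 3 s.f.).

Mixed DO = (23.8×8.97 + 7.06×1.05)/(23.8+7.06) = 220.9/30.86 = 7.158 mg/L.
Mixed L₀ = (23.8×4.42 + 7.06×114)/(30.86) = 910.0/30.86 = 29.49 mg/L.
Initial deficit D₀ = C_s − DO₀ = 10.7 − 7.158 = 3.542 mg/L.
D(1.66) = [0.155×29.49/(0.599−0.155)](e^(−0.155×1.66) − e^(−0.599×1.66)) + 3.542 e^(−0.599×1.66)
= 10.29 × (0.7731 − 0.3700) + 3.542 × 0.3700 = 5.461 mg/L.
DO = 10.7 − 5.461 = 5.239 mg/L.

DO ≈ 5.24 mg/L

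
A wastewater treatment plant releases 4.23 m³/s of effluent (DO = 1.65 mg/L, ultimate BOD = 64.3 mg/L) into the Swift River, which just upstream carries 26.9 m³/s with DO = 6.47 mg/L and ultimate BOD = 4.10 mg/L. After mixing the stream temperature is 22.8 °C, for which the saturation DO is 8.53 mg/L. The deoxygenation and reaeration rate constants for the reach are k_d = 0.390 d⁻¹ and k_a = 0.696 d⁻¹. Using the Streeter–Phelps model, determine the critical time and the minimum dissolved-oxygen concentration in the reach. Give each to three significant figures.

t_c ≈ 1.27 d; minimum DO ≈ 4.34 mg/L

Mixed DO = (26.9×6.47 + 4.23×1.65)/(26.9+4.23) = 181.0/31.13 = 5.815 mg/L.
Mixed L₀ = (26.9×4.10 + 4.23×64.3)/(31.13) = 382.3/31.13 = 12.28 mg/L.
Initial deficit D₀ = C_s − DO₀ = 8.53 − 5.815 = 2.715 mg/L.
t_c = (1/0.3060) ln[(0.696/0.390)(1 − 2.715×0.3060/(0.390×12.28))] = 3.268 × ln(1.475) = 1.270 d.
D_c = (0.390/0.696) × 12.28 × e^(−0.390×1.270) = 0.5603 × 12.28 × 0.6093 = 4.193 mg/L.
Minimum DO = 8.53 − 4.193 = 4.337 mg/L.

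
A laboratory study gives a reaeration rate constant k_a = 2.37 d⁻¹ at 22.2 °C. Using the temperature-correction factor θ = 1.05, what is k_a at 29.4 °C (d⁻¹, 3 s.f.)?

k_a ≈ 3.37 d⁻¹

k_a(T₂) = k_a(T₁) · θ^(T₂−T₁) = 2.37 × 1.05^(29.4−22.2)
= 2.37 × 1.05^7.20 = 2.37 × 1.421 = 3.368 d⁻¹.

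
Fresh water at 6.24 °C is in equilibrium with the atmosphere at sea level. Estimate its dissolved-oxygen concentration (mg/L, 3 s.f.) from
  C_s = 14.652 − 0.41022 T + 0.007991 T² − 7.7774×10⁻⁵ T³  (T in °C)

C_s ≈ 12.4 mg/L

C_s = 14.652 − 0.41022×6.24 + 0.007991×6.24² − 7.7774×10⁻⁵×6.24³ = 12.38 mg/L.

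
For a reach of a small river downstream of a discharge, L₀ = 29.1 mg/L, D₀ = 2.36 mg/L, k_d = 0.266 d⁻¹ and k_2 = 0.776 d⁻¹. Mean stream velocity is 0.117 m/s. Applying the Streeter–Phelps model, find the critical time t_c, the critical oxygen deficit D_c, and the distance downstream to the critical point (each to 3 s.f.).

At the critical point dD/dt = 0, so k_d L₀ e^(−k_d t) = k_2 D. Substituting D(t) from the Streeter–Phelps equation and solving for t gives
t_c = ln[(k_2/k_d)(1 − D₀(k_2−k_d)/(k_d L₀))] / (k_2−k_d).
Here k_2−k_d = 0.5100 d⁻¹ and 1 − D₀(k_2−k_d)/(k_d L₀) = 1 − 2.36×0.5100/(0.266×29.1) = 0.8445, so
t_c = ln(2.917 × 0.8445) / 0.5100 = 0.9017 / 0.5100 = 1.768 d.
D_c = (k_d/k_2) L₀ e^(−k_d t_c) = (0.266/0.776) × 29.1 × e^(−0.266×1.768) = 0.3428 × 29.1 × 0.6248 = 6.233 mg/L.
x_c = v t_c = 0.117 m/s × 1.768 d × 86400 s/d = 17870 m ≈ 17.9 km.

t_c ≈ 1.77 d; D_c ≈ 6.23 mg/L; x_c ≈ 17.9 km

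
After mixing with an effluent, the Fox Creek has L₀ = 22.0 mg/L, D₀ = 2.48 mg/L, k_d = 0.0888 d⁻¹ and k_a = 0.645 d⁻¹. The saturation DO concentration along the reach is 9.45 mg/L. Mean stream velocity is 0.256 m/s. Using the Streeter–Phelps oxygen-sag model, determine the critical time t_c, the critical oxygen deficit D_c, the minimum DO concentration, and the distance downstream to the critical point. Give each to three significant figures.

t_c = [1/(k_a−k_d)] ln[(k_a/k_d)(1 − D₀(k_a−k_d)/(k_d L₀))]
= [1/(0.645−0.0888)] ln[(0.645/0.0888)(1 − 2.48×0.5562/(0.0888×22.0))]
= (1/0.5562) ln[7.264 × 0.2939] = 1.798 × ln(2.135) = 1.798 × 0.7585 = 1.364 d.
L(t_c) = L₀ e^(−k_d t_c) = 22.0 × 0.8860 = 19.49 mg/L, and at the critical point k_a D_c = k_d L, so D_c = (0.0888/0.645) × 19.49 = 2.683 mg/L.
Minimum DO = C_s − D_c = 9.45 − 2.683 = 6.767 mg/L.
x_c = v t_c = 0.256 m/s × 1.364 d × 86400 s/d = 30160 m ≈ 30.2 km.

t_c ≈ 1.36 d; D_c ≈ 2.68 mg/L; min DO ≈ 6.77 mg/L; x_c ≈ 30.2 km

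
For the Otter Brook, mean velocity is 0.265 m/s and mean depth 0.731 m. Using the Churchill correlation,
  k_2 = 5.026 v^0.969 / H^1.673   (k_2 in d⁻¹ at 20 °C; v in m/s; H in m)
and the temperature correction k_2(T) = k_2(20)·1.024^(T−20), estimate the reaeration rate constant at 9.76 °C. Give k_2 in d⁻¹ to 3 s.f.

k_2(20) = 5.026 × 0.265^0.969 / 0.731^1.673 = 5.026 × 0.2761 / 0.5920 = 2.344 d⁻¹.
k_2(9.76) = 2.344 × 1.024^(9.76−20) = 2.344 × 0.7844 = 1.839 d⁻¹.

k_2 ≈ 1.84 d⁻¹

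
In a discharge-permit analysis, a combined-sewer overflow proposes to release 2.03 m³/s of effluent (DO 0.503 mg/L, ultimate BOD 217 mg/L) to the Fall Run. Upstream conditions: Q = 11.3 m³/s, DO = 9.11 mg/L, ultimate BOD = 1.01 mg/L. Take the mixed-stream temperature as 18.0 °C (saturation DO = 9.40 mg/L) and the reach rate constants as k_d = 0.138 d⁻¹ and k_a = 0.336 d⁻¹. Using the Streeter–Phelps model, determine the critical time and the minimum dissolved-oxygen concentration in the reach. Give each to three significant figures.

Mixed DO = (11.3×9.11 + 2.03×0.503)/(11.3+2.03) = 104.0/13.33 = 7.799 mg/L.
Mixed L₀ = (11.3×1.01 + 2.03×217)/(13.33) = 451.9/13.33 = 33.90 mg/L.
Initial deficit D₀ = C_s − DO₀ = 9.40 − 7.799 = 1.601 mg/L.
t_c = (1/0.1980) ln[(0.336/0.138)(1 − 1.601×0.1980/(0.138×33.90))] = 5.051 × ln(2.270) = 4.140 d.
D_c = (0.138/0.336) × 33.90 × e^(−0.138×4.140) = 0.4107 × 33.90 × 0.5648 = 7.864 mg/L.
Minimum DO = 9.40 − 7.864 = 1.536 mg/L.

t_c ≈ 4.14 d; minimum DO ≈ 1.54 mg/L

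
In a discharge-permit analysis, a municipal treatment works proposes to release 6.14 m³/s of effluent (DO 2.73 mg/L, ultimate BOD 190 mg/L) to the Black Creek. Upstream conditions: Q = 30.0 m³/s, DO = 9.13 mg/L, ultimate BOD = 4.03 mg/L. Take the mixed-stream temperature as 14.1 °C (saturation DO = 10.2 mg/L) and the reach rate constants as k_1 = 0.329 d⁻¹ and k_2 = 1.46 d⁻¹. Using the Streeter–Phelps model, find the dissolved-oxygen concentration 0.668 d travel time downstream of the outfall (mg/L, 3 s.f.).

DO ≈ 4.98 mg/L

Mixed DO = (30.0×9.13 + 6.14×2.73)/(30.0+6.14) = 290.7/36.14 = 8.043 mg/L.
Mixed L₀ = (30.0×4.03 + 6.14×190)/(36.14) = 1288/36.14 = 35.63 mg/L.
Initial deficit D₀ = C_s − DO₀ = 10.2 − 8.043 = 2.157 mg/L.
D(0.668) = [0.329×35.63/(1.46−0.329)](e^(−0.329×0.668) − e^(−1.46×0.668)) + 2.157 e^(−1.46×0.668)
= 10.36 × (0.8027 − 0.3771) + 2.157 × 0.3771 = 5.224 mg/L.
DO = 10.2 − 5.224 = 4.976 mg/L.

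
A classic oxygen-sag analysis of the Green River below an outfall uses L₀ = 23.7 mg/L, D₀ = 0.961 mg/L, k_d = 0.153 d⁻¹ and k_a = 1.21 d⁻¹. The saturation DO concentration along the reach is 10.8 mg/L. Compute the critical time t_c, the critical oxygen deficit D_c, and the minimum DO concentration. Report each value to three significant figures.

t_c = [1/(k_a−k_d)] ln[(k_a/k_d)(1 − D₀(k_a−k_d)/(k_d L₀))]
= [1/(1.21−0.153)] ln[(1.21/0.153)(1 − 0.961×1.057/(0.153×23.7))]
= (1/1.057) ln[7.908 × 0.7199] = 0.9461 × ln(5.693) = 0.9461 × 1.739 = 1.645 d.
L(t_c) = L₀ e^(−k_d t_c) = 23.7 × 0.7774 = 18.43 mg/L, and at the critical point k_a D_c = k_d L, so D_c = (0.153/1.21) × 18.43 = 2.330 mg/L.
Minimum DO = C_s − D_c = 10.8 − 2.330 = 8.470 mg/L.

t_c ≈ 1.65 d; D_c ≈ 2.33 mg/L; min DO ≈ 8.47 mg/L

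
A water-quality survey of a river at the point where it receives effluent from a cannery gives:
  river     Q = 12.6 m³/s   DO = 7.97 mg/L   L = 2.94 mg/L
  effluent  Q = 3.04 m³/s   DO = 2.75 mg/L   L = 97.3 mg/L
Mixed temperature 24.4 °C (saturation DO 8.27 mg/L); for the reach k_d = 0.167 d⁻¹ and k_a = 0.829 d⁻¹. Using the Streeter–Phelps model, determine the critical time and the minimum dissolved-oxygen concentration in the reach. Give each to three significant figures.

t_c ≈ 2.00 d; minimum DO ≈ 5.20 mg/L

Mixed DO = (12.6×7.97 + 3.04×2.75)/(12.6+3.04) = 108.8/15.64 = 6.955 mg/L.
Mixed L₀ = (12.6×2.94 + 3.04×97.3)/(15.64) = 332.8/15.64 = 21.28 mg/L.
Initial deficit D₀ = C_s − DO₀ = 8.27 − 6.955 = 1.315 mg/L.
t_c = (1/0.6620) ln[(0.829/0.167)(1 − 1.315×0.6620/(0.167×21.28))] = 1.511 × ln(3.748) = 1.996 d.
D_c = (0.167/0.829) × 21.28 × e^(−0.167×1.996) = 0.2014 × 21.28 × 0.7165 = 3.072 mg/L.
Minimum DO = 8.27 − 3.072 = 5.198 mg/L.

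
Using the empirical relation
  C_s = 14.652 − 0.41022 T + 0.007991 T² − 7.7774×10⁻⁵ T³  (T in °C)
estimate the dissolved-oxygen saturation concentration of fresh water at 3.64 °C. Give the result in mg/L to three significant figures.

C_s ≈ 13.3 mg/L

C_s = 14.652 − 0.41022×3.64 + 0.007991×3.64² − 7.7774×10⁻⁵×3.64³ = 13.26 mg/L.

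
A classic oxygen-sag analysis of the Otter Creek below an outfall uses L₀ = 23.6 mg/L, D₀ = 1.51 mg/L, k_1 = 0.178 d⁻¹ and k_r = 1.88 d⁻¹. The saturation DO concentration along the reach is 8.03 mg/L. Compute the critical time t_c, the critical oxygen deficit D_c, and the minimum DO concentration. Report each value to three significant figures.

t_c ≈ 0.829 d; D_c ≈ 1.93 mg/L; min DO ≈ 6.10 mg/L

With k_r/k_1 = 10.56 and 1 − D₀(k_r−k_1)/(k_1 L₀) = 0.3882,
t_c = ln(10.56 × 0.3882) / (1.88 − 0.178) = ln(4.100) / 1.702 = 1.411/1.702 = 0.8290 d.
D_c = (k_1/k_r) L₀ e^(−k_1 t_c) = (0.178/1.88) × 23.6 × e^(−0.178×0.8290) = 0.09468 × 23.6 × 0.8628 = 1.928 mg/L.
Minimum DO = C_s − D_c = 8.03 − 1.928 = 6.102 mg/L.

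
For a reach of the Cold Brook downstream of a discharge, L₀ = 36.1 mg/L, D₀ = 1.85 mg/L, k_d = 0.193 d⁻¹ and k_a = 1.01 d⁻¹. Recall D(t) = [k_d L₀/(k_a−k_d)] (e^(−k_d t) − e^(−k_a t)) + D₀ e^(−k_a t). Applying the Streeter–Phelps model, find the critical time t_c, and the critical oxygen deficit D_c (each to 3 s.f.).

t_c ≈ 1.73 d; D_c ≈ 4.94 mg/L

t_c = [1/(k_a−k_d)] ln[(k_a/k_d)(1 − D₀(k_a−k_d)/(k_d L₀))]
= [1/(1.01−0.193)] ln[(1.01/0.193)(1 − 1.85×0.8170/(0.193×36.1))]
= (1/0.8170) ln[5.233 × 0.7831] = 1.224 × ln(4.098) = 1.224 × 1.410 = 1.726 d.
L(t_c) = L₀ e^(−k_d t_c) = 36.1 × 0.7166 = 25.87 mg/L, and at the critical point k_a D_c = k_d L, so D_c = (0.193/1.01) × 25.87 = 4.944 mg/L.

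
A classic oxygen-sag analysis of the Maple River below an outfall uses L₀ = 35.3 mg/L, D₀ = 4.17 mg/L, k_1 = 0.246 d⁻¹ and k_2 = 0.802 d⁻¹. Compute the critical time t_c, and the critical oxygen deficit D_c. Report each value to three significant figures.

With k_2/k_1 = 3.260 and 1 − D₀(k_2−k_1)/(k_1 L₀) = 0.7330,
t_c = ln(3.260 × 0.7330) / (0.802 − 0.246) = ln(2.390) / 0.5560 = 0.8712/0.5560 = 1.567 d.
L(t_c) = L₀ e^(−k_1 t_c) = 35.3 × 0.6801 = 24.01 mg/L, and at the critical point k_2 D_c = k_1 L, so D_c = (0.246/0.802) × 24.01 = 7.364 mg/L.

t_c ≈ 1.57 d; D_c ≈ 7.36 mg/L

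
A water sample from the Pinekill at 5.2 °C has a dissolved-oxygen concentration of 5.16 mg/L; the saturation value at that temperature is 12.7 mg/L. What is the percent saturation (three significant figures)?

% saturation = C/C_s × 100 = 5.16/12.7 × 100 = 40.6 %.

40.6 % saturation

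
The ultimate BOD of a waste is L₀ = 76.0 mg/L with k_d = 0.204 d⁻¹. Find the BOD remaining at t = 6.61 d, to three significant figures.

L_t = L₀ e^(−k_d t) = 76.0 × e^(−0.204×6.61) = 76.0 × 0.2596 = 19.73 mg/L.

L ≈ 19.7 mg/L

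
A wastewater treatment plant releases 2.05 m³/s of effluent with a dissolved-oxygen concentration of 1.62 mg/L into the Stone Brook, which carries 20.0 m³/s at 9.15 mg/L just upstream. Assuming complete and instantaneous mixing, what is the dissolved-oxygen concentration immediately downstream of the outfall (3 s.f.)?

Flow-weighted mixing: C = (Q_r C_r + Q_w C_w)/(Q_r + Q_w)
= (20.0×9.15 + 2.05×1.62)/(20.0 + 2.05) = 186.3/22.05 = 8.450 mg/L.

8.45 mg/L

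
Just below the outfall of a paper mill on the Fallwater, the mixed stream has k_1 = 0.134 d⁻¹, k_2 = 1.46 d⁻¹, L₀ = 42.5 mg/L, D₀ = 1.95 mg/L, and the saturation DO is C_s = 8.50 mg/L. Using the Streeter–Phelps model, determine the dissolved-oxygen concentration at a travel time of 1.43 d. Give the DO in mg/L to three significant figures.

k_1 L₀/(k_2−k_1) = 0.134×42.5/(1.46−0.134) = 5.695/1.326 = 4.295 mg/L.
e^(−k_1 t) = e^(−0.134×1.430) = 0.8256; e^(−k_2 t) = e^(−1.46×1.430) = 0.1240.
D = 4.295 × (0.8256 − 0.1240) + 1.95 × 0.1240 = 3.014 + 0.2417 = 3.255 mg/L.
DO = C_s − D = 8.50 − 3.255 = 5.245 mg/L.

DO ≈ 5.24 mg/L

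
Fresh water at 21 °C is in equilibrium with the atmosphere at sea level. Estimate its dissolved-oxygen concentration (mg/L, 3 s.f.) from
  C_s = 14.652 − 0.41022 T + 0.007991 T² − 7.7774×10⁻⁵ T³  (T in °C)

C_s = 14.652 − 0.41022×21 + 0.007991×21² − 7.7774×10⁻⁵×21³ = 8.841 mg/L.

C_s ≈ 8.84 mg/L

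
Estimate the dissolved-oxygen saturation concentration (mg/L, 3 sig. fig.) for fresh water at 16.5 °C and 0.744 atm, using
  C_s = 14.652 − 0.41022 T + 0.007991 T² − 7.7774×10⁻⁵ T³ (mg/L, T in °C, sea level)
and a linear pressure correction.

At sea level: C_s = 14.652 − 0.41022×16.5 + 0.007991×16.5² − 7.7774×10⁻⁵×16.5³ = 9.710 mg/L.
Pressure correction: C_s' = 9.710 × 0.744 = 7.224 mg/L.

C_s ≈ 7.22 mg/L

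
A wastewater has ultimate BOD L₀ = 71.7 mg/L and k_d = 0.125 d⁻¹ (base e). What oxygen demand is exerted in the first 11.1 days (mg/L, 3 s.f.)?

y_t = L₀(1 − e^(−k_d t)) = 71.7 × (1 − e^(−0.125×11.1))
= 71.7 × (1 − 0.2497) = 71.7 × 0.7503 = 53.80 mg/L.

y ≈ 53.8 mg/L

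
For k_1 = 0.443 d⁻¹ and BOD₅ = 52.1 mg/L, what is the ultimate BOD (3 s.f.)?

BOD₅ = L₀(1 − e^(−5k_1)) ⇒ L₀ = BOD₅ / (1 − e^(−5×0.443))
= 52.1 / (1 − 0.1092) = 52.1 / 0.8908 = 58.48 mg/L.

L₀ ≈ 58.5 mg/L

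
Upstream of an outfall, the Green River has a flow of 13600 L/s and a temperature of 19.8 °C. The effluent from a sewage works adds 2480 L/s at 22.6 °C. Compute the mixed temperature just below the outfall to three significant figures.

Flow-weighted mixing: C = (Q_r C_r + Q_w C_w)/(Q_r + Q_w)
= (13600×19.8 + 2480×22.6)/(13600 + 2480) = 325300/16080 = 20.23 °C.

20.2 °C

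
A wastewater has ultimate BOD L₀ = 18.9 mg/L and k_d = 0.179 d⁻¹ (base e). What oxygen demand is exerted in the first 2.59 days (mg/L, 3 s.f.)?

y ≈ 7.01 mg/L

y_t = L₀(1 − e^(−k_d t)) = 18.9 × (1 − e^(−0.179×2.59))
= 18.9 × (1 − 0.6290) = 18.9 × 0.3710 = 7.012 mg/L.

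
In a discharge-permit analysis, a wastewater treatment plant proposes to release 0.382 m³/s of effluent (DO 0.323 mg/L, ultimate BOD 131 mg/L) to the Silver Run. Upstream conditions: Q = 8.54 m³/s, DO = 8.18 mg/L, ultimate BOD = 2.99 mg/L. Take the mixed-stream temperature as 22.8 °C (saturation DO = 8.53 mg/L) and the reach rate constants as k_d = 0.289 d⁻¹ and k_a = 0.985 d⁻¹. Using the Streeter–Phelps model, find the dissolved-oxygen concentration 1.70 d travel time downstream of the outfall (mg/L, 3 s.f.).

DO ≈ 6.91 mg/L

Mixed DO = (8.54×8.18 + 0.382×0.323)/(8.54+0.382) = 69.98/8.922 = 7.844 mg/L.
Mixed L₀ = (8.54×2.99 + 0.382×131)/(8.922) = 75.58/8.922 = 8.471 mg/L.
Initial deficit D₀ = C_s − DO₀ = 8.53 − 7.844 = 0.6864 mg/L.
D(1.70) = [0.289×8.471/(0.985−0.289)](e^(−0.289×1.70) − e^(−0.985×1.70)) + 0.6864 e^(−0.985×1.70)
= 3.517 × (0.6118 − 0.1874) + 0.6864 × 0.1874 = 1.621 mg/L.
DO = 8.53 − 1.621 = 6.909 mg/L.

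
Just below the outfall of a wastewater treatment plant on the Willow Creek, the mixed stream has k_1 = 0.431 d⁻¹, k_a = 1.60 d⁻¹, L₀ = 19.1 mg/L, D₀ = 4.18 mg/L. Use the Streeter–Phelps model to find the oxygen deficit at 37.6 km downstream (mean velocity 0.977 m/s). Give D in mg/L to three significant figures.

D ≈ 4.41 mg/L

Travel time t = x/v = 37.6 km / (0.977 m/s) = 37600 m / 0.977 m/s = 38490 s = 0.4454 d.
k_1 L₀/(k_a−k_1) = 0.431×19.1/(1.60−0.431) = 8.232/1.169 = 7.042 mg/L.
e^(−k_1 t) = e^(−0.431×0.4454) = 0.8253; e^(−k_a t) = e^(−1.60×0.4454) = 0.4903.
D = 7.042 × (0.8253 − 0.4903) + 4.18 × 0.4903 = 2.359 + 2.050 = 4.409 mg/L.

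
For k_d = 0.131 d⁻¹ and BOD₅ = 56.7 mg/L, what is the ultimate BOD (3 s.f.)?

BOD₅ = L₀(1 − e^(−5k_d)) ⇒ L₀ = BOD₅ / (1 − e^(−5×0.131))
= 56.7 / (1 − 0.5194) = 56.7 / 0.4806 = 118.0 mg/L.

L₀ ≈ 118 mg/L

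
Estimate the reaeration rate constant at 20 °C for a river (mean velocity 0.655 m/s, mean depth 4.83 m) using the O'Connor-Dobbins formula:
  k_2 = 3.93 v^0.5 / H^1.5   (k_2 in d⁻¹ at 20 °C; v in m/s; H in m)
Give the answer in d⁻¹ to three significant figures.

k_2 = 3.93 × 0.655^0.5 / 4.83^1.5 = 3.93 × 0.8093 / 10.62 = 0.2996 d⁻¹.

k_2 ≈ 0.300 d⁻¹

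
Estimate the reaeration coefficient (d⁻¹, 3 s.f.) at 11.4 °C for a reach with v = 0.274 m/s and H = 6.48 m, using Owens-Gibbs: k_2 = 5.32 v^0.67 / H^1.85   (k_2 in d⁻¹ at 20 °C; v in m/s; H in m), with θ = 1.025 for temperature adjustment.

k_2(20) = 5.32 × 0.274^0.67 / 6.48^1.85 = 5.32 × 0.4200 / 31.73 = 0.07044 d⁻¹.
k_2(11.4) = 0.07044 × 1.025^(11.4−20) = 0.07044 × 0.8087 = 0.05696 d⁻¹.

k_2 ≈ 0.0570 d⁻¹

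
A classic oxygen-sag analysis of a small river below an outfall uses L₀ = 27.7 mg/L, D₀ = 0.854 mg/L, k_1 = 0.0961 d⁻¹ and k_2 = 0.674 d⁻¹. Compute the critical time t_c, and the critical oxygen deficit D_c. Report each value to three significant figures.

t_c = [1/(k_2−k_1)] ln[(k_2/k_1)(1 − D₀(k_2−k_1)/(k_1 L₀))]
= [1/(0.674−0.0961)] ln[(0.674/0.0961)(1 − 0.854×0.5779/(0.0961×27.7))]
= (1/0.5779) ln[7.014 × 0.8146] = 1.730 × ln(5.713) = 1.730 × 1.743 = 3.016 d.
L(t_c) = L₀ e^(−k_1 t_c) = 27.7 × 0.7484 = 20.73 mg/L, and at the critical point k_2 D_c = k_1 L, so D_c = (0.0961/0.674) × 20.73 = 2.956 mg/L.

t_c ≈ 3.02 d; D_c ≈ 2.96 mg/L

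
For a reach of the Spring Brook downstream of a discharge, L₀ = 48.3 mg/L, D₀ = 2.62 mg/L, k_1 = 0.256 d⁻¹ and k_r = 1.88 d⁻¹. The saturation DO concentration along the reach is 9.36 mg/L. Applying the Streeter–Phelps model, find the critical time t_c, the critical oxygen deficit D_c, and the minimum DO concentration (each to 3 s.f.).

t_c = [1/(k_r−k_1)] ln[(k_r/k_1)(1 − D₀(k_r−k_1)/(k_1 L₀))]
= [1/(1.88−0.256)] ln[(1.88/0.256)(1 − 2.62×1.624/(0.256×48.3))]
= (1/1.624) ln[7.344 × 0.6559] = 0.6158 × ln(4.817) = 0.6158 × 1.572 = 0.9680 d.
L(t_c) = L₀ e^(−k_1 t_c) = 48.3 × 0.7805 = 37.70 mg/L, and at the critical point k_r D_c = k_1 L, so D_c = (0.256/1.88) × 37.70 = 5.133 mg/L.
Minimum DO = C_s − D_c = 9.36 − 5.133 = 4.227 mg/L.

t_c ≈ 0.968 d; D_c ≈ 5.13 mg/L; min DO ≈ 4.23 mg/L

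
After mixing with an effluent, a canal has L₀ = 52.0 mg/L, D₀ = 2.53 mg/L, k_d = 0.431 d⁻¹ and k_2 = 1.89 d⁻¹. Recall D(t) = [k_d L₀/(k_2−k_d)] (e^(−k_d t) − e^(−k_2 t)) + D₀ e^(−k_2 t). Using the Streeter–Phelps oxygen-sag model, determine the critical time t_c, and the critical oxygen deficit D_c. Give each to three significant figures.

t_c ≈ 0.890 d; D_c ≈ 8.08 mg/L

t_c = [1/(k_2−k_d)] ln[(k_2/k_d)(1 − D₀(k_2−k_d)/(k_d L₀))]
= [1/(1.89−0.431)] ln[(1.89/0.431)(1 − 2.53×1.459/(0.431×52.0))]
= (1/1.459) ln[4.385 × 0.8353] = 0.6854 × ln(3.663) = 0.6854 × 1.298 = 0.8898 d.
D_c = (k_d/k_2) L₀ e^(−k_d t_c) = (0.431/1.89) × 52.0 × e^(−0.431×0.8898) = 0.2280 × 52.0 × 0.6815 = 8.081 mg/L.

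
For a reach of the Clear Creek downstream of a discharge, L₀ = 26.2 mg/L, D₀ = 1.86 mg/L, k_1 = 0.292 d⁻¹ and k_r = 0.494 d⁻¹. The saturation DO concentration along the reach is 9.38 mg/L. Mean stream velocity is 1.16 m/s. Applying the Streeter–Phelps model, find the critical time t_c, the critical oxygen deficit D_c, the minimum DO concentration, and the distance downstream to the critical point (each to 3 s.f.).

With k_r/k_1 = 1.692 and 1 − D₀(k_r−k_1)/(k_1 L₀) = 0.9509,
t_c = ln(1.692 × 0.9509) / (0.494 − 0.292) = ln(1.609) / 0.2020 = 0.4754/0.2020 = 2.354 d.
D_c = (k_1/k_r) L₀ e^(−k_1 t_c) = (0.292/0.494) × 26.2 × e^(−0.292×2.354) = 0.5911 × 26.2 × 0.5030 = 7.789 mg/L.
Minimum DO = C_s − D_c = 9.38 − 7.789 = 1.591 mg/L.
x_c = v t_c = 1.16 m/s × 2.354 d × 86400 s/d = 235900 m ≈ 236 km.

t_c ≈ 2.35 d; D_c ≈ 7.79 mg/L; min DO ≈ 1.59 mg/L; x_c ≈ 236 km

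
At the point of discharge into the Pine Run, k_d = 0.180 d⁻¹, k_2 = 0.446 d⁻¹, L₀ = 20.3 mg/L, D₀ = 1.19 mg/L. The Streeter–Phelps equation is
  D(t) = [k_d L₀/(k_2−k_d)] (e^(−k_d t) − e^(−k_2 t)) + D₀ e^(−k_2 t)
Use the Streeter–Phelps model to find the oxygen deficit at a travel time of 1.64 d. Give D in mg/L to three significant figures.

D ≈ 4.19 mg/L

k_d L₀/(k_2−k_d) = 0.180×20.3/(0.446−0.180) = 3.654/0.2660 = 13.74 mg/L.
e^(−k_d t) = e^(−0.180×1.640) = 0.7444; e^(−k_2 t) = e^(−0.446×1.640) = 0.4812.
D = 13.74 × (0.7444 − 0.4812) + 1.19 × 0.4812 = 3.615 + 0.5726 = 4.188 mg/L.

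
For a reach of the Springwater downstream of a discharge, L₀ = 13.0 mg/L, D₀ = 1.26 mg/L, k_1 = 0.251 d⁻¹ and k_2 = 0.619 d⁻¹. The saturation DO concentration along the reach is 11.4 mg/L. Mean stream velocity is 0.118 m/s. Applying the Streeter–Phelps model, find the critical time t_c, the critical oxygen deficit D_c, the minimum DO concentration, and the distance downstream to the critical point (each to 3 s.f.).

t_c ≈ 2.04 d; D_c ≈ 3.16 mg/L; min DO ≈ 8.24 mg/L; x_c ≈ 20.8 km

With k_2/k_1 = 2.466 and 1 − D₀(k_2−k_1)/(k_1 L₀) = 0.8579,
t_c = ln(2.466 × 0.8579) / (0.619 − 0.251) = ln(2.116) / 0.3680 = 0.7494/0.3680 = 2.036 d.
L(t_c) = L₀ e^(−k_1 t_c) = 13.0 × 0.5998 = 7.798 mg/L, and at the critical point k_2 D_c = k_1 L, so D_c = (0.251/0.619) × 7.798 = 3.162 mg/L.
Minimum DO = C_s − D_c = 11.4 − 3.162 = 8.238 mg/L.
x_c = v t_c = 0.118 m/s × 2.036 d × 86400 s/d = 20760 m ≈ 20.8 km.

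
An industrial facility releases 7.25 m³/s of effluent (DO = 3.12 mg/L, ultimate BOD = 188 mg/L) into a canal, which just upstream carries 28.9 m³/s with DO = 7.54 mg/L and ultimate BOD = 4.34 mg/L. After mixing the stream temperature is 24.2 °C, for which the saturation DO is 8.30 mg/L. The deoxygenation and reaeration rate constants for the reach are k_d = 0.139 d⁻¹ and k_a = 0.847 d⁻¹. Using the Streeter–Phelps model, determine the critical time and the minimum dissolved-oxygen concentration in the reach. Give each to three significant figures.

t_c ≈ 2.23 d; minimum DO ≈ 3.34 mg/L

Mixed DO = (28.9×7.54 + 7.25×3.12)/(28.9+7.25) = 240.5/36.15 = 6.654 mg/L.
Mixed L₀ = (28.9×4.34 + 7.25×188)/(36.15) = 1488/36.15 = 41.17 mg/L.
Initial deficit D₀ = C_s − DO₀ = 8.30 − 6.654 = 1.646 mg/L.
t_c = (1/0.7080) ln[(0.847/0.139)(1 − 1.646×0.7080/(0.139×41.17))] = 1.412 × ln(4.852) = 2.231 d.
D_c = (0.139/0.847) × 41.17 × e^(−0.139×2.231) = 0.1641 × 41.17 × 0.7334 = 4.955 mg/L.
Minimum DO = 8.30 − 4.955 = 3.345 mg/L.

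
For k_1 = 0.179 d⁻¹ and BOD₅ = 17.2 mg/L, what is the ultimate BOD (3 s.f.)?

L₀ ≈ 29.1 mg/L

BOD₅ = L₀(1 − e^(−5k_1)) ⇒ L₀ = BOD₅ / (1 − e^(−5×0.179))
= 17.2 / (1 − 0.4086) = 17.2 / 0.5914 = 29.08 mg/L.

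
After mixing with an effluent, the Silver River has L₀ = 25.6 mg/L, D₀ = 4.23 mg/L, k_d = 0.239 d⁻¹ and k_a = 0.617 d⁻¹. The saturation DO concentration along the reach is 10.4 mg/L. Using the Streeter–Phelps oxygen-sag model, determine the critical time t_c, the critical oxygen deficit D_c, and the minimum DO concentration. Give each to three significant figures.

t_c ≈ 1.71 d; D_c ≈ 6.59 mg/L; min DO ≈ 3.81 mg/L

With k_a/k_d = 2.582 and 1 − D₀(k_a−k_d)/(k_d L₀) = 0.7387,
t_c = ln(2.582 × 0.7387) / (0.617 − 0.239) = ln(1.907) / 0.3780 = 0.6455/0.3780 = 1.708 d.
L(t_c) = L₀ e^(−k_d t_c) = 25.6 × 0.6649 = 17.02 mg/L, and at the critical point k_a D_c = k_d L, so D_c = (0.239/0.617) × 17.02 = 6.593 mg/L.
Minimum DO = C_s − D_c = 10.4 − 6.593 = 3.807 mg/L.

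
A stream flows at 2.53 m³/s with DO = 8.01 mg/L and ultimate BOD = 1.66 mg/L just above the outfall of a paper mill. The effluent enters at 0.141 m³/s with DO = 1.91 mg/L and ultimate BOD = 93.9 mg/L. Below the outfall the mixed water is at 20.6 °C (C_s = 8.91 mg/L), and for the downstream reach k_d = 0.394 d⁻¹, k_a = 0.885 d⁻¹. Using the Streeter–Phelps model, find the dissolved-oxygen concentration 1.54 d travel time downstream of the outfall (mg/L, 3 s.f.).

Mixed DO = (2.53×8.01 + 0.141×1.91)/(2.53+0.141) = 20.53/2.671 = 7.688 mg/L.
Mixed L₀ = (2.53×1.66 + 0.141×93.9)/(2.671) = 17.44/2.671 = 6.529 mg/L.
Initial deficit D₀ = C_s − DO₀ = 8.91 − 7.688 = 1.222 mg/L.
D(1.54) = [0.394×6.529/(0.885−0.394)](e^(−0.394×1.54) − e^(−0.885×1.54)) + 1.222 e^(−0.885×1.54)
= 5.239 × (0.5451 − 0.2559) + 1.222 × 0.2559 = 1.828 mg/L.
DO = 8.91 − 1.828 = 7.082 mg/L.

DO ≈ 7.08 mg/L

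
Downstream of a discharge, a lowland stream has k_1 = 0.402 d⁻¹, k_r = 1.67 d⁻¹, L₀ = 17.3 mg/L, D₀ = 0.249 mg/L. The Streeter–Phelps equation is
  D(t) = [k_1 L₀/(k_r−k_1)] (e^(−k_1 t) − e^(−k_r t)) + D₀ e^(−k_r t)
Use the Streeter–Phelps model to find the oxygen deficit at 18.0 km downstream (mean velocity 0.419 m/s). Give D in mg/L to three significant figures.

Travel time t = x/v = 18.0 km / (0.419 m/s) = 18000 m / 0.419 m/s = 42960 s = 0.4972 d.
k_1 L₀/(k_r−k_1) = 0.402×17.3/(1.67−0.402) = 6.955/1.268 = 5.485 mg/L.
e^(−k_1 t) = e^(−0.402×0.4972) = 0.8188; e^(−k_r t) = e^(−1.67×0.4972) = 0.4359.
D = 5.485 × (0.8188 − 0.4359) + 0.249 × 0.4359 = 2.100 + 0.1085 = 2.209 mg/L.

D ≈ 2.21 mg/L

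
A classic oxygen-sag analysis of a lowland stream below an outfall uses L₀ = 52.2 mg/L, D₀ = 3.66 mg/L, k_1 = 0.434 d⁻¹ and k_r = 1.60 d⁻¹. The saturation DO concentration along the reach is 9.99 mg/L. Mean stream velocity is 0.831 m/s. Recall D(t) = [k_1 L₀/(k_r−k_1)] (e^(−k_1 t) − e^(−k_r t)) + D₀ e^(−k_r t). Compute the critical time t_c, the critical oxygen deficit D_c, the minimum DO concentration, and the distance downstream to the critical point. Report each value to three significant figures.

At the critical point dD/dt = 0, so k_1 L₀ e^(−k_1 t) = k_r D. Substituting D(t) from the Streeter–Phelps equation and solving for t gives
t_c = ln[(k_r/k_1)(1 − D₀(k_r−k_1)/(k_1 L₀))] / (k_r−k_1).
Here k_r−k_1 = 1.166 d⁻¹ and 1 − D₀(k_r−k_1)/(k_1 L₀) = 1 − 3.66×1.166/(0.434×52.2) = 0.8116, so
t_c = ln(3.687 × 0.8116) / 1.166 = 1.096 / 1.166 = 0.9400 d.
L(t_c) = L₀ e^(−k_1 t_c) = 52.2 × 0.6650 = 34.71 mg/L, and at the critical point k_r D_c = k_1 L, so D_c = (0.434/1.60) × 34.71 = 9.416 mg/L.
Minimum DO = C_s − D_c = 9.99 − 9.416 = 0.5739 mg/L.
x_c = v t_c = 0.831 m/s × 0.9400 d × 86400 s/d = 67490 m ≈ 67.5 km.

t_c ≈ 0.940 d; D_c ≈ 9.42 mg/L; min DO ≈ 0.574 mg/L; x_c ≈ 67.5 km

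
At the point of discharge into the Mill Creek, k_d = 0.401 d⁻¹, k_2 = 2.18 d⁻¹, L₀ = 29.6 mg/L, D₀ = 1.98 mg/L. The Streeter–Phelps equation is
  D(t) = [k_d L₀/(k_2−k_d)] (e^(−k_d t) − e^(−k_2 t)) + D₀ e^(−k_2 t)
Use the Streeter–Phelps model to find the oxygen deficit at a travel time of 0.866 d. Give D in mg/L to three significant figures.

k_d L₀/(k_2−k_d) = 0.401×29.6/(2.18−0.401) = 11.87/1.779 = 6.672 mg/L.
e^(−k_d t) = e^(−0.401×0.8660) = 0.7066; e^(−k_2 t) = e^(−2.18×0.8660) = 0.1514.
D = 6.672 × (0.7066 − 0.1514) + 1.98 × 0.1514 = 3.704 + 0.2998 = 4.004 mg/L.

D ≈ 4.00 mg/L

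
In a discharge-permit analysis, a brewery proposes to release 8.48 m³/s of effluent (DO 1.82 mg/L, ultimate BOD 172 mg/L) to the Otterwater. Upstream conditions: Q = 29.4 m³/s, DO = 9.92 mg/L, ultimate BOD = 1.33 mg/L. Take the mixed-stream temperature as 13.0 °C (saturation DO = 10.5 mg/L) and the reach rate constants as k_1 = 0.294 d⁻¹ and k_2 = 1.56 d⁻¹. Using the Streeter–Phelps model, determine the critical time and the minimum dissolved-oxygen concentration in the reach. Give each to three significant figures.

t_c ≈ 1.08 d; minimum DO ≈ 5.08 mg/L

Mixed DO = (29.4×9.92 + 8.48×1.82)/(29.4+8.48) = 307.1/37.88 = 8.107 mg/L.
Mixed L₀ = (29.4×1.33 + 8.48×172)/(37.88) = 1498/37.88 = 39.54 mg/L.
Initial deficit D₀ = C_s − DO₀ = 10.5 − 8.107 = 2.393 mg/L.
t_c = (1/1.266) ln[(1.56/0.294)(1 − 2.393×1.266/(0.294×39.54))] = 0.7899 × ln(3.923) = 1.080 d.
D_c = (0.294/1.56) × 39.54 × e^(−0.294×1.080) = 0.1885 × 39.54 × 0.7280 = 5.425 mg/L.
Minimum DO = 10.5 − 5.425 = 5.075 mg/L.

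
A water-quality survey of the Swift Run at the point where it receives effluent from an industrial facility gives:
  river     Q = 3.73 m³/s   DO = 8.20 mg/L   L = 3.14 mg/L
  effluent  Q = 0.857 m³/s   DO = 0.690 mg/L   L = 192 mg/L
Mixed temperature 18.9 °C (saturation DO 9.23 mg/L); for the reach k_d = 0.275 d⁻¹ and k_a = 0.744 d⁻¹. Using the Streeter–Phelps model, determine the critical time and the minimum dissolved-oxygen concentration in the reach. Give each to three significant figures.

t_c ≈ 1.88 d; minimum DO ≈ 0.757 mg/L

Mixed DO = (3.73×8.20 + 0.857×0.690)/(3.73+0.857) = 31.18/4.587 = 6.797 mg/L.
Mixed L₀ = (3.73×3.14 + 0.857×192)/(4.587) = 176.3/4.587 = 38.43 mg/L.
Initial deficit D₀ = C_s − DO₀ = 9.23 − 6.797 = 2.433 mg/L.
t_c = (1/0.4690) ln[(0.744/0.275)(1 − 2.433×0.4690/(0.275×38.43))] = 2.132 × ln(2.413) = 1.878 d.
D_c = (0.275/0.744) × 38.43 × e^(−0.275×1.878) = 0.3696 × 38.43 × 0.5966 = 8.473 mg/L.
Minimum DO = 9.23 − 8.473 = 0.7571 mg/L.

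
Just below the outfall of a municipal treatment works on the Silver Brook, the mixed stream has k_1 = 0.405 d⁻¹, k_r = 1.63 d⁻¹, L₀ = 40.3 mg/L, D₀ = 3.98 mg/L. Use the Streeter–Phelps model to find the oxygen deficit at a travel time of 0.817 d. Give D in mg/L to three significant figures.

D ≈ 7.10 mg/L

k_1 L₀/(k_r−k_1) = 0.405×40.3/(1.63−0.405) = 16.32/1.225 = 13.32 mg/L.
e^(−k_1 t) = e^(−0.405×0.8170) = 0.7183; e^(−k_r t) = e^(−1.63×0.8170) = 0.2640.
D = 13.32 × (0.7183 − 0.2640) + 3.98 × 0.2640 = 6.052 + 1.051 = 7.103 mg/L.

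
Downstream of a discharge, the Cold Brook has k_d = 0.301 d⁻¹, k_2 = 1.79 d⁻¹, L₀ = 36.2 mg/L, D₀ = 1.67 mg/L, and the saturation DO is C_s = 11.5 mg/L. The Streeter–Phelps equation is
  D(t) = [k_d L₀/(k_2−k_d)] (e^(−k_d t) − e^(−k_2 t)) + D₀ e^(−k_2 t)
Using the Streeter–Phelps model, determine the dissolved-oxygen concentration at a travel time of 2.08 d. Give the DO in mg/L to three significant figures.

DO ≈ 7.72 mg/L

k_d L₀/(k_2−k_d) = 0.301×36.2/(1.79−0.301) = 10.90/1.489 = 7.318 mg/L.
e^(−k_d t) = e^(−0.301×2.080) = 0.5347; e^(−k_2 t) = e^(−1.79×2.080) = 0.02416.
D = 7.318 × (0.5347 − 0.02416) + 1.67 × 0.02416 = 3.736 + 0.04034 = 3.776 mg/L.
DO = C_s − D = 11.5 − 3.776 = 7.724 mg/L.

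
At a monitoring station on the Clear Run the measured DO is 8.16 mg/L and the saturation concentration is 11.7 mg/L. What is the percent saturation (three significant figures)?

% saturation = C/C_s × 100 = 8.16/11.7 × 100 = 69.7 %.

69.7 % saturation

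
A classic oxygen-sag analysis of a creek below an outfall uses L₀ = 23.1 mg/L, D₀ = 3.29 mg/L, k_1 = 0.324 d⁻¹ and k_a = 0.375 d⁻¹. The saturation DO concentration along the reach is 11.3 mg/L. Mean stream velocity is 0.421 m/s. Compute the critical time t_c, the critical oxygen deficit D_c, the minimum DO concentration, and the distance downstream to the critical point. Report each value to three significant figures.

t_c ≈ 2.42 d; D_c ≈ 9.11 mg/L; min DO ≈ 2.19 mg/L; x_c ≈ 88.1 km

At the critical point dD/dt = 0, so k_1 L₀ e^(−k_1 t) = k_a D. Substituting D(t) from the Streeter–Phelps equation and solving for t gives
t_c = ln[(k_a/k_1)(1 − D₀(k_a−k_1)/(k_1 L₀))] / (k_a−k_1).
Here k_a−k_1 = 0.05100 d⁻¹ and 1 − D₀(k_a−k_1)/(k_1 L₀) = 1 − 3.29×0.05100/(0.324×23.1) = 0.9776, so
t_c = ln(1.157 × 0.9776) / 0.05100 = 0.1235 / 0.05100 = 2.422 d.
L(t_c) = L₀ e^(−k_1 t_c) = 23.1 × 0.4563 = 10.54 mg/L, and at the critical point k_a D_c = k_1 L, so D_c = (0.324/0.375) × 10.54 = 9.107 mg/L.
Minimum DO = C_s − D_c = 11.3 − 9.107 = 2.193 mg/L.
x_c = v t_c = 0.421 m/s × 2.422 d × 86400 s/d = 88090 m ≈ 88.1 km.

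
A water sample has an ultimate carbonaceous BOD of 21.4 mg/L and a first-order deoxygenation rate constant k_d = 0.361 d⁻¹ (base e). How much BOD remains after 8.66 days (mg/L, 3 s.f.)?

L_t = L₀ e^(−k_d t) = 21.4 × e^(−0.361×8.66) = 21.4 × 0.04388 = 0.9391 mg/L.

L ≈ 0.939 mg/L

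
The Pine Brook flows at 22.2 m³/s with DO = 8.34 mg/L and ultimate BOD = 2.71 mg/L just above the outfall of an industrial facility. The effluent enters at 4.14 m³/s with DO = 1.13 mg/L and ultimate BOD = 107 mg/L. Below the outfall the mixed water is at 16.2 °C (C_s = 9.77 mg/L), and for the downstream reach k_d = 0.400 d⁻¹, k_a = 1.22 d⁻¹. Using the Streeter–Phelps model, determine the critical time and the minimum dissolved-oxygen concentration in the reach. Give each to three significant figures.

t_c ≈ 0.968 d; minimum DO ≈ 5.52 mg/L

Mixed DO = (22.2×8.34 + 4.14×1.13)/(22.2+4.14) = 189.8/26.34 = 7.207 mg/L.
Mixed L₀ = (22.2×2.71 + 4.14×107)/(26.34) = 503.1/26.34 = 19.10 mg/L.
Initial deficit D₀ = C_s − DO₀ = 9.77 − 7.207 = 2.563 mg/L.
t_c = (1/0.8200) ln[(1.22/0.400)(1 − 2.563×0.8200/(0.400×19.10))] = 1.220 × ln(2.211) = 0.9676 d.
D_c = (0.400/1.22) × 19.10 × e^(−0.400×0.9676) = 0.3279 × 19.10 × 0.6791 = 4.253 mg/L.
Minimum DO = 9.77 − 4.253 = 5.517 mg/L.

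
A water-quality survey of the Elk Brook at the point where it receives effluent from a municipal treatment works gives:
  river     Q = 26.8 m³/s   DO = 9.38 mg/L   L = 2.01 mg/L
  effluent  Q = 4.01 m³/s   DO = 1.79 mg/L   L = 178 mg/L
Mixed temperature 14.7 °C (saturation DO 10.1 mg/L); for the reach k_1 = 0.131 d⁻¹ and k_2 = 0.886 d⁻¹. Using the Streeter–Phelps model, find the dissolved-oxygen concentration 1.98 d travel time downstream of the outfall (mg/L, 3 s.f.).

DO ≈ 7.22 mg/L

Mixed DO = (26.8×9.38 + 4.01×1.79)/(26.8+4.01) = 258.6/30.81 = 8.392 mg/L.
Mixed L₀ = (26.8×2.01 + 4.01×178)/(30.81) = 767.6/30.81 = 24.92 mg/L.
Initial deficit D₀ = C_s − DO₀ = 10.1 − 8.392 = 1.708 mg/L.
D(1.98) = [0.131×24.92/(0.886−0.131)](e^(−0.131×1.98) − e^(−0.886×1.98)) + 1.708 e^(−0.886×1.98)
= 4.323 × (0.7715 − 0.1730) + 1.708 × 0.1730 = 2.883 mg/L.
DO = 10.1 − 2.883 = 7.217 mg/L.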